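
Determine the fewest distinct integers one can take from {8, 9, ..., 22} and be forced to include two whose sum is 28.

10

Group the elements by complementary pair {x, 28−x}: {8,20}, {9,19}, {10,18}, …, giving 6 two-element pairs, the single value 14 (it cannot pair with itself since the integers are distinct), and 2 integers whose partner 28−x falls outside [8,22].
Pigeonhole: treating each of those 9 groups as a pigeonhole, one can pick one integer per group — 9 integers — with no two summing to 28.
The 10th integer lands in an occupied pair, forcing a sum of 28.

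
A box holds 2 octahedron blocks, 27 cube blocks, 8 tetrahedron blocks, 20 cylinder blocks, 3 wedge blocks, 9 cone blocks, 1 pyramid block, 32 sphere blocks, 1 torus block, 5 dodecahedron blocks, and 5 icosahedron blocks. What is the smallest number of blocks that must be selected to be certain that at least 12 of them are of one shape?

68

An adversary could hand out at most 11 blocks per shape (8 shapes run out sooner): 2 + 11 + 8 + 11 + 3 + 9 + 1 + 11 + 1 + 5 + 5 = 67 blocks and still no shape has 12.
By the pigeonhole principle, one more block lands in a shape already at 11, so 68 draws are enough and 67 are not.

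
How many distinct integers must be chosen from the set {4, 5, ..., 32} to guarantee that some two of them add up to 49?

22

A set avoiding the sum 49 can contain at most one of each pair {x, 49−x}, plus the 13 elements whose complement lies outside the range.
The integers 4, …, 24 (21 of them) are such a set: any two sum to at least 4+5 = 9 and at most 23+24 = 47 < 49.
Any 22nd integer completes one of the 8 pairs, so 22 choices force a sum of 49.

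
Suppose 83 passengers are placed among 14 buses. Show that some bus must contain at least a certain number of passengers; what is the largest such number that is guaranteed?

6

The 14 buses are the holes and the 83 passengers are the pigeons.
If every bus held at most 5 passengers, the total would be at most 14 × 5 = 70, which is less than 83.
So some bus holds at least ⌈83/14⌉ = 6 passengers.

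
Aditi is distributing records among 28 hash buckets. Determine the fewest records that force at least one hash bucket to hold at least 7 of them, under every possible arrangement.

169

With 168 records one could put exactly 6 in each of the 28 hash buckets, and no hash bucket would reach 7.
One more record must land in a hash bucket that already has 6, giving it 7.
So 28 × 6 + 1 = 169 records are required.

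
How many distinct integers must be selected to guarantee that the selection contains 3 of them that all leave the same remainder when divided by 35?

71

The 35 residue classes mod 35 are the pigeonholes.
With 70 integers one could put 2 in each residue class and have no class reach 3.
The 71st integer pushes some class to 3, so 35·2 + 1 = 71.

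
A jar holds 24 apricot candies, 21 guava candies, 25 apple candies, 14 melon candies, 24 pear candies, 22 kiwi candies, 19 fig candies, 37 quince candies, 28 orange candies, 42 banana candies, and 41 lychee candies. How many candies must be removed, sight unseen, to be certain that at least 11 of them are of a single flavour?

111

An adversary could hand out at most 10 candies per flavour: 10 + 10 + 10 + 10 + 10 + 10 + 10 + 10 + 10 + 10 + 10 = 110 candies and still no flavour has 11.
One more candy lands in a flavour already at 10, so 111 draws are enough and 110 are not.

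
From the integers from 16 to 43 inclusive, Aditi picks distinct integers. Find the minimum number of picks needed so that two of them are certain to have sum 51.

A set avoiding the sum 51 can contain at most one of each pair {x, 51−x}, plus the 8 elements whose complement lies outside the range.
The integers 26, …, 43 (18 of them) are such a set: any two sum to at least 26+27 = 53 > 51.
Any 19th integer completes one of the 10 pairs, so 19 choices force a sum of 51.

19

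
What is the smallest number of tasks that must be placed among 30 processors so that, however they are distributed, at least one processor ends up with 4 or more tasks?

91

With 90 tasks one could put exactly 3 in each of the 30 processors, and no processor would reach 4.
One more task must land in a processor that already has 3, giving it 4.
So 30 × 3 + 1 = 91 tasks are required.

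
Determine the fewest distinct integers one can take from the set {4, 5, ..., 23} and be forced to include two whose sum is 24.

13

Group the elements by complementary pair {x, 24−x}: {4,20}, {5,19}, {6,18}, …, giving 8 two-element pairs, the single value 12 (it cannot pair with itself since the integers are distinct), and 3 integers whose partner 24−x falls outside [4,23].
By pigeonhole, treating each of those 12 groups as a pigeonhole, one can pick one integer per group — 12 integers — with no two summing to 24.
The 13th integer lands in an occupied pair, forcing a sum of 24.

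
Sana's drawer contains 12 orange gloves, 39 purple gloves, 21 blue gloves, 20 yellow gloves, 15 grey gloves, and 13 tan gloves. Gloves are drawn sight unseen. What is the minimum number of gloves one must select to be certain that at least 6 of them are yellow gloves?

In the worst case for collecting yellow gloves, every non-yellow glove comes out first.
There are 12 + 39 + 21 + 15 + 13 = 100 non-yellow gloves altogether.
After those, each further glove must be yellow, so 100 + 6 = 106 draws guarantee 6 yellow gloves.

106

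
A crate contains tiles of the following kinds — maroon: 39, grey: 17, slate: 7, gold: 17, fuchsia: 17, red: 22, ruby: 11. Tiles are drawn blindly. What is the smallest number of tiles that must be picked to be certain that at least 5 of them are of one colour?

29

An adversary could hand out at most 4 tiles per colour: 4 + 4 + 4 + 4 + 4 + 4 + 4 = 28 tiles and still no colour has 5.
Pigeonhole: one more tile lands in a colour already at 4, so 29 draws are enough and 28 are not.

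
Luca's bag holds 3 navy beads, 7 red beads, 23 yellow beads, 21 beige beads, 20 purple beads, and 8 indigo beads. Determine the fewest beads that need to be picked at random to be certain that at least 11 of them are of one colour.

By the pigeonhole principle, the 6 colours are the holes; the beads drawn are the pigeons.
To avoid 11 of any one colour, the worst case takes at most 10 of each colour, or every bead of a colour that has fewer than 10.
That gives 3 + 7 + 10 + 10 + 10 + 8 = 48 beads with no colour reaching 11.
The next bead forces some colour to 11, so 48 + 1 = 49.

49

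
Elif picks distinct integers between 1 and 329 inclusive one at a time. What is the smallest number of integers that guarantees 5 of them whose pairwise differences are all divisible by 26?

Integers whose pairwise differences are multiples of 26 are exactly those sharing a remainder mod 26. By pigeonhole, the 26 residue classes mod 26 are the pigeonholes.
With 104 integers one could put 4 in each residue class and have no class reach 5.
The 105th integer pushes some class to 5, so 26·4 + 1 = 105.

105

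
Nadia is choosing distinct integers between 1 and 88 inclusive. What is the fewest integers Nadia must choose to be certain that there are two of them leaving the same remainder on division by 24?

By the pigeonhole principle, the 24 residue classes mod 24 are the pigeonholes.
With 24 integers one could put 1 in each residue class and have no class reach 2.
The 25th integer pushes some class to 2, so 24·1 + 1 = 25.

25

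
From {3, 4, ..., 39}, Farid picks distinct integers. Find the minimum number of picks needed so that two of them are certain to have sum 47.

Group the elements by complementary pair {x, 47−x}: {8,39}, {9,38}, {10,37}, …, giving 16 two-element pairs and 5 integers whose partner 47−x falls outside [3,39].
By pigeonhole, treating each of those 21 groups as a pigeonhole, one can pick one integer per group — 21 integers — with no two summing to 47.
The 22nd integer lands in an occupied pair, forcing a sum of 47.

22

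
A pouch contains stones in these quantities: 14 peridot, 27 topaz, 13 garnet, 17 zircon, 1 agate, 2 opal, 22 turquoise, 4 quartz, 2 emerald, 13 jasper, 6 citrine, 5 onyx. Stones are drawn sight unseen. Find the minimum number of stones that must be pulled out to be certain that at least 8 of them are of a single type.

An adversary could hand out at most 7 stones per type (6 types run out sooner): 7 + 7 + 7 + 7 + 1 + 2 + 7 + 4 + 2 + 7 + 6 + 5 = 62 stones and still no type has 8.
One more stone lands in a type already at 7, so 63 draws are enough and 62 are not.

63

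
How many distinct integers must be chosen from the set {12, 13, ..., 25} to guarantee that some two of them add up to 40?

10

Two chosen integers sum to 40 exactly when both halves of some pair {x, 40−x} with 15 ≤ x ≤ 40−x ≤ 25 are chosen — 5 such pairs.
The remaining 4 elements (those with no distinct partner in range) can never complete a 40-sum, so the worst case takes all of them and one from each pair: 4 + 5 = 9.
The 10th integer has to be the second member of some pair, so 9 + 1 = 10.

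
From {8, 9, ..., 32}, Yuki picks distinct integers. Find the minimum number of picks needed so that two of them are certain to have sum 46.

17

Two chosen integers sum to 46 exactly when both halves of some pair {x, 46−x} with 14 ≤ x ≤ 46−x ≤ 32 are chosen — 9 such pairs.
The remaining 7 elements (those with no distinct partner in range) can never complete a 46-sum, so the worst case takes all of them and one from each pair: 7 + 9 = 16.
The 17th integer has to be the second member of some pair, so 16 + 1 = 17.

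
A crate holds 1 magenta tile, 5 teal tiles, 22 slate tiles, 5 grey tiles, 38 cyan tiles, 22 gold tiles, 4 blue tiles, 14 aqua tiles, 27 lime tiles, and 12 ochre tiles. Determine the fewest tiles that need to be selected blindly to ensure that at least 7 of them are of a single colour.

Put each drawn tile into a box by colour. The largest draw with every box below 7 takes min(count, 6) from each colour; colours with fewer than 6 contribute all they have.
Σ min(cᵢ, 6) = 1 + 5 + 6 + 5 + 6 + 6 + 4 + 6 + 6 + 6 = 51.
Draw number 51 + 1 = 52 must push one box to 7.

52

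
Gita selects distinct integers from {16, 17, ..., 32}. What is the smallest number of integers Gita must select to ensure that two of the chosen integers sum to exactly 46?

A set avoiding the sum 46 can contain at most one of each pair {x, 46−x}, plus the 3 elements whose complement lies outside the range or equal to its own complement.
The integers 23, …, 32 (10 of them) are such a set: any two sum to at least 23+24 = 47 > 46.
By pigeonhole, any 11th integer completes one of the 7 pairs, so 11 choices force a sum of 46.

11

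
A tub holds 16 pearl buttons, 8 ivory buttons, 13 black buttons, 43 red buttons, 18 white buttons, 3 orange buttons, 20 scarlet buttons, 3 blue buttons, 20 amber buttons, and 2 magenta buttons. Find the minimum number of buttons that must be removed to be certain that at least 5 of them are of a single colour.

The 10 colours are the holes; the buttons drawn are the pigeons.
To avoid 5 of any one colour, the worst case takes at most 4 of each colour, or every button of a colour that has fewer than 4.
That gives 4 + 4 + 4 + 4 + 4 + 3 + 4 + 3 + 4 + 2 = 36 buttons with no colour reaching 5.
The next button forces some colour to 5, so 36 + 1 = 37.

37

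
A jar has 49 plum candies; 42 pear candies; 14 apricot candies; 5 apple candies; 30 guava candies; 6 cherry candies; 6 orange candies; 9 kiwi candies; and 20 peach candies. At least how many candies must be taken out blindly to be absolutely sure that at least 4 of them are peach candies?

165

In the worst case for collecting peach candies, every non-peach candy comes out first.
There are 49 + 42 + 14 + 5 + 30 + 6 + 6 + 9 = 161 non-peach candies altogether.
After those, each further candy must be peach, so 161 + 4 = 165 draws guarantee 4 peach candies.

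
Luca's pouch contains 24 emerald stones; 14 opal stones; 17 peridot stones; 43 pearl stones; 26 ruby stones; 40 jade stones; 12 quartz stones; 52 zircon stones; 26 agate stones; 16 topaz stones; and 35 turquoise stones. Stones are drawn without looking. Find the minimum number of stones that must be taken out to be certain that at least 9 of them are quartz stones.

In the worst case for collecting quartz stones, every non-quartz stone comes out first.
There are 24 + 14 + 17 + 43 + 26 + 40 + 52 + 26 + 16 + 35 = 293 non-quartz stones altogether.
After those, each further stone must be quartz, so 293 + 9 = 302 draws guarantee 9 quartz stones.

302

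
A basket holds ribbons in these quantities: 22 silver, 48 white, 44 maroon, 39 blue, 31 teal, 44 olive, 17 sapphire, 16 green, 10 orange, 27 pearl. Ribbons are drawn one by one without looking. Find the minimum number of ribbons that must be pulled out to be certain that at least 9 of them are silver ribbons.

In the worst case for collecting silver ribbons, every non-silver ribbon comes out first.
There are 48 + 44 + 39 + 31 + 44 + 17 + 16 + 10 + 27 = 276 non-silver ribbons altogether.
After those, each further ribbon must be silver, so 276 + 9 = 285 draws guarantee 9 silver ribbons.

285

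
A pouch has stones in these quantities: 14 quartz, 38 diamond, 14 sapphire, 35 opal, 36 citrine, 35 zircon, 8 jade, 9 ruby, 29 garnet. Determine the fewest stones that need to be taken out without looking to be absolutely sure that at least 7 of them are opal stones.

190

In the worst case for collecting opal stones, every non-opal stone comes out first.
There are 14 + 38 + 14 + 36 + 35 + 8 + 9 + 29 = 183 non-opal stones altogether.
After those, each further stone must be opal, so 183 + 7 = 190 draws guarantee 7 opal stones.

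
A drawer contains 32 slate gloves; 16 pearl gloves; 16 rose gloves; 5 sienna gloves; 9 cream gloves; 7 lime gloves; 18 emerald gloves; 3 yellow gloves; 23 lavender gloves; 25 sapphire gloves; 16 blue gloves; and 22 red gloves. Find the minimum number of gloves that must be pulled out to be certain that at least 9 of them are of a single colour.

88

Put each drawn glove into a box by colour. The largest draw with every box below 9 takes min(count, 8) from each colour; colours with fewer than 8 contribute all they have.
Σ min(cᵢ, 8) = 8 + 8 + 8 + 5 + 8 + 7 + 8 + 3 + 8 + 8 + 8 + 8 = 87.
Draw number 87 + 1 = 88 must push one box to 9.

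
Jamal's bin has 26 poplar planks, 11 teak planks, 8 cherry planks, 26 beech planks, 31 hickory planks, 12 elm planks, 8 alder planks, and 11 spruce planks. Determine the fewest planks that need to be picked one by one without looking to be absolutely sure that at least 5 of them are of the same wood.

Pigeonhole: put each drawn plank into a box by wood. The largest draw with every box below 5 takes min(count, 4) from each wood.
Σ min(cᵢ, 4) = 4 + 4 + 4 + 4 + 4 + 4 + 4 + 4 = 32.
Draw number 32 + 1 = 33 must push one box to 5.

33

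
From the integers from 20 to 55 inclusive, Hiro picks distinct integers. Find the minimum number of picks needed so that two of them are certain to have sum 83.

A set avoiding the sum 83 can contain at most one of each pair {x, 83−x}, plus the 8 elements whose complement lies outside the range.
The integers 20, …, 41 (22 of them) are such a set: any two sum to at least 20+21 = 41 and at most 40+41 = 81 < 83.
Pigeonhole: any 23rd integer completes one of the 14 pairs, so 23 choices force a sum of 83.

23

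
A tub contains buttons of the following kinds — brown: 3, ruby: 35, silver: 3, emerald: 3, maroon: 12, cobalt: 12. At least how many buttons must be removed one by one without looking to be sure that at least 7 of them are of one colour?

28

An adversary could hand out at most 6 buttons per colour (brown, silver, emerald run out sooner): 3 + 6 + 3 + 3 + 6 + 6 = 27 buttons and still no colour has 7.
By the pigeonhole principle, one more button lands in a colour already at 6, so 28 draws are enough and 27 are not.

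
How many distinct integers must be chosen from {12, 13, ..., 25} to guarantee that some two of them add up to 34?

10

Group the elements by complementary pair {x, 34−x}: {12,22}, {13,21}, {14,20}, …, giving 5 two-element pairs, the single value 17 (it cannot pair with itself since the integers are distinct), and 3 integers whose partner 34−x falls outside [12,25].
By the pigeonhole principle, treating each of those 9 groups as a pigeonhole, one can pick one integer per group — 9 integers — with no two summing to 34.
The 10th integer lands in an occupied pair, forcing a sum of 34.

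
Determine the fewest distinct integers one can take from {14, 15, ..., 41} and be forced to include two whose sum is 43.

Two chosen integers sum to 43 exactly when both halves of some pair {x, 43−x} with 14 ≤ x ≤ 43−x ≤ 29 are chosen — 8 such pairs.
The remaining 12 elements (those with no distinct partner in range) can never complete a 43-sum, so the worst case takes all of them and one from each pair: 12 + 8 = 20.
Pigeonhole: the 21st integer has to be the second member of some pair, so 20 + 1 = 21.

21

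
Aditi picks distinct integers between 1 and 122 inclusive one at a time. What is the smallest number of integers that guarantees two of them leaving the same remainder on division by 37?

38

By the pigeonhole principle, the 37 residue classes mod 37 are the pigeonholes.
With 37 integers one could put 1 in each residue class and have no class reach 2.
The 38th integer pushes some class to 2, so 37·1 + 1 = 38.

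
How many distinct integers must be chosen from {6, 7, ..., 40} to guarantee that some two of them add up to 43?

Two chosen integers sum to 43 exactly when both halves of some pair {x, 43−x} with 6 ≤ x ≤ 43−x ≤ 37 are chosen — 16 such pairs.
The remaining 3 elements (those with no distinct partner in range) can never complete a 43-sum, so the worst case takes all of them and one from each pair: 3 + 16 = 19.
By pigeonhole, the 20th integer has to be the second member of some pair, so 19 + 1 = 20.

20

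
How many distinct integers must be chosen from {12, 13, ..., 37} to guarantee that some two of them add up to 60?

20

Group the elements by complementary pair {x, 60−x}: {23,37}, {24,36}, {25,35}, …, giving 7 two-element pairs, the single value 30 (it cannot pair with itself since the integers are distinct), and 11 integers whose partner 60−x falls outside [12,37].
Treating each of those 19 groups as a pigeonhole, one can pick one integer per group — 19 integers — with no two summing to 60.
The 20th integer lands in an occupied pair, forcing a sum of 60.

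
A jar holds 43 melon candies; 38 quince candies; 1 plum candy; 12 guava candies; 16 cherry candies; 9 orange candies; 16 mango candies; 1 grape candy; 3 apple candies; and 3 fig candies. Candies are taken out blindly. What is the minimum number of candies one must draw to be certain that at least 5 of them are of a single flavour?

Put each drawn candy into a box by flavour. The largest draw with every box below 5 takes min(count, 4) from each flavour; flavours with fewer than 4 contribute all they have.
Σ min(cᵢ, 4) = 4 + 4 + 1 + 4 + 4 + 4 + 4 + 1 + 3 + 3 = 32.
Draw number 32 + 1 = 33 must push one box to 5.

33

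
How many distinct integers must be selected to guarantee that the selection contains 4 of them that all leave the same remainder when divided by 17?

52

The 17 residue classes mod 17 are the pigeonholes.
With 51 integers one could put 3 in each residue class and have no class reach 4.
The 52nd integer pushes some class to 4, so 17·3 + 1 = 52.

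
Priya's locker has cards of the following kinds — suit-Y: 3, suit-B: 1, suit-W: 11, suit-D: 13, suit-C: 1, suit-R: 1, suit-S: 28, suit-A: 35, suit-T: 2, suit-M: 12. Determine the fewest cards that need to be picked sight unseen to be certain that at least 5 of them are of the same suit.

29

By the pigeonhole principle, the 10 suits are the holes; the cards drawn are the pigeons.
To avoid 5 of any one suit, the worst case takes at most 4 of each suit, or every card of a suit that has fewer than 4.
That gives 3 + 1 + 4 + 4 + 1 + 1 + 4 + 4 + 2 + 4 = 28 cards with no suit reaching 5.
The next card forces some suit to 5, so 28 + 1 = 29.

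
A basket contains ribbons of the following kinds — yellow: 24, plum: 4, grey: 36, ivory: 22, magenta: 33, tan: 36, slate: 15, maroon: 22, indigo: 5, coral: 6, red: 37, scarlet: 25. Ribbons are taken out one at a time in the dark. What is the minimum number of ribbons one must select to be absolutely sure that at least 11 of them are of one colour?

106

By the pigeonhole principle, put each drawn ribbon into a box by colour. The largest draw with every box below 11 takes min(count, 10) from each colour; colours with fewer than 10 contribute all they have.
Σ min(cᵢ, 10) = 10 + 4 + 10 + 10 + 10 + 10 + 10 + 10 + 5 + 6 + 10 + 10 = 105.
Draw number 105 + 1 = 106 must push one box to 11.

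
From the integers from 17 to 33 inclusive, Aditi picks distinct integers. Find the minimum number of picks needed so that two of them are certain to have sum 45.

Group the elements by complementary pair {x, 45−x}: {17,28}, {18,27}, {19,26}, …, giving 6 two-element pairs and 5 integers whose partner 45−x falls outside [17,33].
By pigeonhole, treating each of those 11 groups as a pigeonhole, one can pick one integer per group — 11 integers — with no two summing to 45.
The 12th integer lands in an occupied pair, forcing a sum of 45.

12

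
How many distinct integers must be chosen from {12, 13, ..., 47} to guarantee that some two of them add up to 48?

Group the elements by complementary pair {x, 48−x}: {12,36}, {13,35}, {14,34}, …, giving 12 two-element pairs, the single value 24 (it cannot pair with itself since the integers are distinct), and 11 integers whose partner 48−x falls outside [12,47].
By the pigeonhole principle, treating each of those 24 groups as a pigeonhole, one can pick one integer per group — 24 integers — with no two summing to 48.
The 25th integer lands in an occupied pair, forcing a sum of 48.

25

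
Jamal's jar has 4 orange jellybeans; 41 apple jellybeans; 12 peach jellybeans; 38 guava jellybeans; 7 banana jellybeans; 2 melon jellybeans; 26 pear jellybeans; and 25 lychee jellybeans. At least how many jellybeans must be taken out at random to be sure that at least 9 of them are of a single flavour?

54

An adversary could hand out at most 8 jellybeans per flavour (orange, banana, melon run out sooner): 4 + 8 + 8 + 8 + 7 + 2 + 8 + 8 = 53 jellybeans and still no flavour has 9.
By the pigeonhole principle, one more jellybean lands in a flavour already at 8, so 54 draws are enough and 53 are not.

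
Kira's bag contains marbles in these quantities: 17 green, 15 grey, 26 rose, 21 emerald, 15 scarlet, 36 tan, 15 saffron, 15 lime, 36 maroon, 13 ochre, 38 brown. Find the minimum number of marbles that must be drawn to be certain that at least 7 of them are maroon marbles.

218

In the worst case for collecting maroon marbles, every non-maroon marble comes out first.
There are 17 + 15 + 26 + 21 + 15 + 36 + 15 + 15 + 13 + 38 = 211 non-maroon marbles altogether.
After those, each further marble must be maroon, so 211 + 7 = 218 draws guarantee 7 maroon marbles.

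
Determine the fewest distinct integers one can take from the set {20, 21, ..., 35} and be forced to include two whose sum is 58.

11

Group the elements by complementary pair {x, 58−x}: {23,35}, {24,34}, {25,33}, …, giving 6 two-element pairs; the single value 29 (it cannot pair with itself since the integers are distinct); and 3 integers whose partner 58−x falls outside [20,35].
By the pigeonhole principle, treating each of those 10 groups as a pigeonhole, one can pick one integer per group — 10 integers — with no two summing to 58.
The 11th integer lands in an occupied pair, forcing a sum of 58.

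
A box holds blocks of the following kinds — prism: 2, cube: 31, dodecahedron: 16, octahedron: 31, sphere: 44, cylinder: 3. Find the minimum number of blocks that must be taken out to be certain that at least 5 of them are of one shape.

22

Pigeonhole: the 6 shapes are the holes; the blocks drawn are the pigeons.
To avoid 5 of any one shape, the worst case takes at most 4 of each shape, or every block of a shape that has fewer than 4.
That gives 2 + 4 + 4 + 4 + 4 + 3 = 21 blocks with no shape reaching 5.
The next block forces some shape to 5, so 21 + 1 = 22.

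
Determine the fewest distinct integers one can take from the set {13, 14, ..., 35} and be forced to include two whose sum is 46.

14

A set avoiding the sum 46 can contain at most one of each pair {x, 46−x}, plus the 3 elements whose complement lies outside the range or equal to its own complement.
The integers 23, …, 35 (13 of them) are such a set: any two sum to at least 23+24 = 47 > 46.
By the pigeonhole principle, any 14th integer completes one of the 10 pairs, so 14 choices force a sum of 46.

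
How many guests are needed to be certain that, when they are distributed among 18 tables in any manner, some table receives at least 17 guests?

With 288 guests one could put exactly 16 in each of the 18 tables, and no table would reach 17.
By the pigeonhole principle, one more guest must land in a table that already has 16, giving it 17.
So 18 × 16 + 1 = 289 guests are required.

289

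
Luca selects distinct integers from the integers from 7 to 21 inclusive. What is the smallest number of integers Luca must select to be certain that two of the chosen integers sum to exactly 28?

9

Group the elements by complementary pair {x, 28−x}: {7,21}, {8,20}, {9,19}, …, giving 7 two-element pairs and the single value 14 (it cannot pair with itself since the integers are distinct).
By the pigeonhole principle, treating each of those 8 groups as a pigeonhole, one can pick one integer per group — 8 integers — with no two summing to 28.
The 9th integer lands in an occupied pair, forcing a sum of 28.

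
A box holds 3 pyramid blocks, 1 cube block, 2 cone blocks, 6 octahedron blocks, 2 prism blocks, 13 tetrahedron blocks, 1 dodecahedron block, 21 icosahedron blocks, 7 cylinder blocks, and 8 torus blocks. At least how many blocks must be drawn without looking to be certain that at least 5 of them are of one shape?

30

By the pigeonhole principle, put each drawn block into a box by shape. The largest draw with every box below 5 takes min(count, 4) from each shape; shapes with fewer than 4 contribute all they have.
Σ min(cᵢ, 4) = 3 + 1 + 2 + 4 + 2 + 4 + 1 + 4 + 4 + 4 = 29.
Draw number 29 + 1 = 30 must push one box to 5.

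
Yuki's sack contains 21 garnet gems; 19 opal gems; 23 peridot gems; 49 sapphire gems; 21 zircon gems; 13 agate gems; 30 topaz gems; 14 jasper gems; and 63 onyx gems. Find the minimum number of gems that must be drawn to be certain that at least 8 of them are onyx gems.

In the worst case for collecting onyx gems, every non-onyx gem comes out first.
There are 21 + 19 + 23 + 49 + 21 + 13 + 30 + 14 = 190 non-onyx gems altogether.
After those, each further gem must be onyx, so 190 + 8 = 198 draws guarantee 8 onyx gems.

198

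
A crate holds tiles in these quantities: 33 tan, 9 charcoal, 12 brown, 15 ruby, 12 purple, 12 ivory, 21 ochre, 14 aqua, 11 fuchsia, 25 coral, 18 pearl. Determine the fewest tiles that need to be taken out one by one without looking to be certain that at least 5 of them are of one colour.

45

By pigeonhole, put each drawn tile into a box by colour. The largest draw with every box below 5 takes min(count, 4) from each colour.
Σ min(cᵢ, 4) = 4 + 4 + 4 + 4 + 4 + 4 + 4 + 4 + 4 + 4 + 4 = 44.
Draw number 44 + 1 = 45 must push one box to 5.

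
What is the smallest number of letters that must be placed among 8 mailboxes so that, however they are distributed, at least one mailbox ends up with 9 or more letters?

65

With 64 letters one could put exactly 8 in each of the 8 mailboxes, and no mailbox would reach 9.
One more letter must land in a mailbox that already has 8, giving it 9.
So 8 × 8 + 1 = 65 letters are required.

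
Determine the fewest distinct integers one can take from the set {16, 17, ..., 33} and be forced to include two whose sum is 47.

A set avoiding the sum 47 can contain at most one of each pair {x, 47−x}, plus the 2 elements whose complement lies outside the range.
The integers 24, …, 33 (10 of them) are such a set: any two sum to at least 24+25 = 49 > 47.
Any 11th integer completes one of the 8 pairs, so 11 choices force a sum of 47.

11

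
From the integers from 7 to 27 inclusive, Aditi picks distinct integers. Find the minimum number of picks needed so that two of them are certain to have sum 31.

Group the elements by complementary pair {x, 31−x}: {7,24}, {8,23}, {9,22}, …, giving 9 two-element pairs and 3 integers whose partner 31−x falls outside [7,27].
Treating each of those 12 groups as a pigeonhole, one can pick one integer per group — 12 integers — with no two summing to 31.
The 13th integer lands in an occupied pair, forcing a sum of 31.

13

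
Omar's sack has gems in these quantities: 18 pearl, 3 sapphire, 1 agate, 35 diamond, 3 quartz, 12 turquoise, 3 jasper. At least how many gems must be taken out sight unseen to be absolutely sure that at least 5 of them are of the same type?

The 7 types are the holes; the gems drawn are the pigeons.
To avoid 5 of any one type, the worst case takes at most 4 of each type, or every gem of a type that has fewer than 4.
That gives 4 + 3 + 1 + 4 + 3 + 4 + 3 = 22 gems with no type reaching 5.
The next gem forces some type to 5, so 22 + 1 = 23.

23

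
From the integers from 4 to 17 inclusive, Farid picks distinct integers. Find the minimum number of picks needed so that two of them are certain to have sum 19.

A set avoiding the sum 19 can contain at most one of each pair {x, 19−x}, plus the 2 elements whose complement lies outside the range.
The integers 10, …, 17 (8 of them) are such a set: any two sum to at least 10+11 = 21 > 19.
By pigeonhole, any 9th integer completes one of the 6 pairs, so 9 choices force a sum of 19.

9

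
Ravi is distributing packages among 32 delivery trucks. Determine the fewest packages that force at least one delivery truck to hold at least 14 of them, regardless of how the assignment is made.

With 416 packages one could put exactly 13 in each of the 32 delivery trucks, and no delivery truck would reach 14.
One more package must land in a delivery truck that already has 13, giving it 14.
So 32 × 13 + 1 = 417 packages are required.

417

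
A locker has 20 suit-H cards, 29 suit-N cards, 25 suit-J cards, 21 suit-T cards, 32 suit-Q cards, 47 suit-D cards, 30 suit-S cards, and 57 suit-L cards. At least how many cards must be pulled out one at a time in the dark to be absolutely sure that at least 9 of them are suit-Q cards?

238

In the worst case for collecting suit-Q cards, every non-suit-Q card comes out first.
There are 20 + 29 + 25 + 21 + 47 + 30 + 57 = 229 non-suit-Q cards altogether.
After those, each further card must be suit-Q, so 229 + 9 = 238 draws guarantee 9 suit-Q cards.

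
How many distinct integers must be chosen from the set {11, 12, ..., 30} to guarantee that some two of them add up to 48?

Two chosen integers sum to 48 exactly when both halves of some pair {x, 48−x} with 18 ≤ x ≤ 48−x ≤ 30 are chosen — 6 such pairs.
The remaining 8 elements (those with no distinct partner in range) can never complete a 48-sum, so the worst case takes all of them and one from each pair: 8 + 6 = 14.
The 15th integer has to be the second member of some pair, so 14 + 1 = 15.

15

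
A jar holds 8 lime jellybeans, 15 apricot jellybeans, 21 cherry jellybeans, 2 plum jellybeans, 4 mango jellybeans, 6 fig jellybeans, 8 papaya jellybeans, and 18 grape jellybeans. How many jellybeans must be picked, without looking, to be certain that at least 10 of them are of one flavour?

An adversary could hand out at most 9 jellybeans per flavour (5 flavours run out sooner): 8 + 9 + 9 + 2 + 4 + 6 + 8 + 9 = 55 jellybeans and still no flavour has 10.
By the pigeonhole principle, one more jellybean lands in a flavour already at 9, so 56 draws are enough and 55 are not.

56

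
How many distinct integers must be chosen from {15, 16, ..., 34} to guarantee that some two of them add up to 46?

13

Group the elements by complementary pair {x, 46−x}: {15,31}, {16,30}, {17,29}, …, giving 8 two-element pairs, the single value 23 (it cannot pair with itself since the integers are distinct), and 3 integers whose partner 46−x falls outside [15,34].
Treating each of those 12 groups as a pigeonhole, one can pick one integer per group — 12 integers — with no two summing to 46.
The 13th integer lands in an occupied pair, forcing a sum of 46.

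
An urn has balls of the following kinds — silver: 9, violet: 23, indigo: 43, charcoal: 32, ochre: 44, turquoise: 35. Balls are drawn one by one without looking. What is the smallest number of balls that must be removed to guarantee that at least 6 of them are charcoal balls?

In the worst case for collecting charcoal balls, every non-charcoal ball comes out first.
There are 9 + 23 + 43 + 44 + 35 = 154 non-charcoal balls altogether.
After those, each further ball must be charcoal, so 154 + 6 = 160 draws guarantee 6 charcoal balls.

160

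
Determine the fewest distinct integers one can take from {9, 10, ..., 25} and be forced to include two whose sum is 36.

11

A set avoiding the sum 36 can contain at most one of each pair {x, 36−x}, plus the 3 elements whose complement lies outside the range or equal to its own complement.
The integers 9, …, 18 (10 of them) are such a set: any two sum to at least 9+10 = 19 and at most 17+18 = 35 < 36.
By pigeonhole, any 11th integer completes one of the 7 pairs, so 11 choices force a sum of 36.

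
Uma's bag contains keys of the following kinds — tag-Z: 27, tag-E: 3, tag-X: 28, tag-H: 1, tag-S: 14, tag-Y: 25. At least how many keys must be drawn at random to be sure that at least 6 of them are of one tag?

An adversary could hand out at most 5 keys per tag (tag-E, tag-H run out sooner): 5 + 3 + 5 + 1 + 5 + 5 = 24 keys and still no tag has 6.
By pigeonhole, one more key lands in a tag already at 5, so 25 draws are enough and 24 are not.

25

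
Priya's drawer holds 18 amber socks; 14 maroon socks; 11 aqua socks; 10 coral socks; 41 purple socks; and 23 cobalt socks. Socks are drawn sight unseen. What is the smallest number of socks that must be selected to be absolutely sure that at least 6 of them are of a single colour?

31

By the pigeonhole principle, put each drawn sock into a box by colour. The largest draw with every box below 6 takes min(count, 5) from each colour.
Σ min(cᵢ, 5) = 5 + 5 + 5 + 5 + 5 + 5 = 30.
Draw number 30 + 1 = 31 must push one box to 6.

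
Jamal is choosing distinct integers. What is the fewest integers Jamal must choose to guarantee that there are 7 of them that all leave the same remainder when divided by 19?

115

The 19 residue classes mod 19 are the pigeonholes.
With 114 integers one could put 6 in each residue class and have no class reach 7.
The 115th integer pushes some class to 7, so 19·6 + 1 = 115.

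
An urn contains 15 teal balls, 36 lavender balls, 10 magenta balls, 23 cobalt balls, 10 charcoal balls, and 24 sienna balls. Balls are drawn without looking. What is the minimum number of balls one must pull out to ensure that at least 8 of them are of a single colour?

An adversary could hand out at most 7 balls per colour: 7 + 7 + 7 + 7 + 7 + 7 = 42 balls and still no colour has 8.
Pigeonhole: one more ball lands in a colour already at 7, so 43 draws are enough and 42 are not.

43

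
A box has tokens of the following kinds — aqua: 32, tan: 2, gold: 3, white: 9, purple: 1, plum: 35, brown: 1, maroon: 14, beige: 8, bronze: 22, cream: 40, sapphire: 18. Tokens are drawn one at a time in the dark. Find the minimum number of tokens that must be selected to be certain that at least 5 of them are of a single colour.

40

Pigeonhole: the 12 colours are the holes; the tokens drawn are the pigeons.
To avoid 5 of any one colour, the worst case takes at most 4 of each colour, or every token of a colour that has fewer than 4.
That gives 4 + 2 + 3 + 4 + 1 + 4 + 1 + 4 + 4 + 4 + 4 + 4 = 39 tokens with no colour reaching 5.
The next token forces some colour to 5, so 39 + 1 = 40.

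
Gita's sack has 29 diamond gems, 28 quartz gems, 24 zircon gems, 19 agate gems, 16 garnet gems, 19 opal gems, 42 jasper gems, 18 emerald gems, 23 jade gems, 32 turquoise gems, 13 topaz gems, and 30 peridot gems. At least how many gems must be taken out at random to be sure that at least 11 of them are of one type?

An adversary could hand out at most 10 gems per type: 10 + 10 + 10 + 10 + 10 + 10 + 10 + 10 + 10 + 10 + 10 + 10 = 120 gems and still no type has 11.
One more gem lands in a type already at 10, so 121 draws are enough and 120 are not.

121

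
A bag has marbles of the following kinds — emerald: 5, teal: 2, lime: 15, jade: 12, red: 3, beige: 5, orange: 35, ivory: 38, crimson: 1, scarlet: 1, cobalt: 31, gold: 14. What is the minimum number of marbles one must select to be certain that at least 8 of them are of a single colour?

By pigeonhole, put each drawn marble into a box by colour. The largest draw with every box below 8 takes min(count, 7) from each colour; colours with fewer than 7 contribute all they have.
Σ min(cᵢ, 7) = 5 + 2 + 7 + 7 + 3 + 5 + 7 + 7 + 1 + 1 + 7 + 7 = 59.
Draw number 59 + 1 = 60 must push one box to 8.

60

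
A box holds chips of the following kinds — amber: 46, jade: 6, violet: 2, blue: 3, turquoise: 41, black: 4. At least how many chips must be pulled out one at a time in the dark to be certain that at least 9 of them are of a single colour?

32

An adversary could hand out at most 8 chips per colour (4 colours run out sooner): 8 + 6 + 2 + 3 + 8 + 4 = 31 chips and still no colour has 9.
Pigeonhole: one more chip lands in a colour already at 8, so 32 draws are enough and 31 are not.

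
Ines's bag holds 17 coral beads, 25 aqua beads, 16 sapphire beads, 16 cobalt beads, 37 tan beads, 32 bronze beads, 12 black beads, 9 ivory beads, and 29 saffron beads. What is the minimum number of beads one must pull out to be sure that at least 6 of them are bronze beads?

In the worst case for collecting bronze beads, every non-bronze bead comes out first.
There are 17 + 25 + 16 + 16 + 37 + 12 + 9 + 29 = 161 non-bronze beads altogether.
After those, each further bead must be bronze, so 161 + 6 = 167 draws guarantee 6 bronze beads.

167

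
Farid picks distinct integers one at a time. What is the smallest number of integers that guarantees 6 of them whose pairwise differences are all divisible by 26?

131

Integers whose pairwise differences are multiples of 26 are exactly those sharing a remainder mod 26. Pigeonhole: the 26 residue classes mod 26 are the pigeonholes.
With 130 integers one could put 5 in each residue class and have no class reach 6.
The 131st integer pushes some class to 6, so 26·5 + 1 = 131.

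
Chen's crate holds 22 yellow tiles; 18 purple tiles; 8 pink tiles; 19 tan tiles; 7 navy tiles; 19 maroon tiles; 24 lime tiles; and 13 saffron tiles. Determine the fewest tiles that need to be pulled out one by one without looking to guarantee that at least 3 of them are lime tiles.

109

In the worst case for collecting lime tiles, every non-lime tile comes out first.
There are 22 + 18 + 8 + 19 + 7 + 19 + 13 = 106 non-lime tiles altogether.
After those, each further tile must be lime, so 106 + 3 = 109 draws guarantee 3 lime tiles.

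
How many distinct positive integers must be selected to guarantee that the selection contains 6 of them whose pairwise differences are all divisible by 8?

41

Integers whose pairwise differences are multiples of 8 are exactly those sharing a remainder mod 8. The 8 residue classes mod 8 are the pigeonholes.
With 40 integers one could put 5 in each residue class and have no class reach 6.
The 41st integer pushes some class to 6, so 8·5 + 1 = 41.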